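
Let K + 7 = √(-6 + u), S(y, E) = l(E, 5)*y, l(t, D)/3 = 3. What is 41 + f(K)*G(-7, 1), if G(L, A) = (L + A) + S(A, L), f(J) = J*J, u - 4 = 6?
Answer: 116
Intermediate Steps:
l(t, D) = 9 (l(t, D) = 3*3 = 9)
u = 10 (u = 4 + 6 = 10)
S(y, E) = 9*y
K = -5 (K = -7 + √(-6 + 10) = -7 + √4 = -7 + 2 = -5)
f(J) = J²
G(L, A) = L + 10*A (G(L, A) = (L + A) + 9*A = (A + L) + 9*A = L + 10*A)
41 + f(K)*G(-7, 1) = 41 + (-5)²*(-7 + 10*1) = 41 + 25*(-7 + 10) = 41 + 25*3 = 41 + 75 = 116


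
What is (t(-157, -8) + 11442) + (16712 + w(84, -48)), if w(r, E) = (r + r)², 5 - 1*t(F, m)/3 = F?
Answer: 56864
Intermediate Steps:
t(F, m) = 15 - 3*F
w(r, E) = 4*r² (w(r, E) = (2*r)² = 4*r²)
(t(-157, -8) + 11442) + (16712 + w(84, -48)) = ((15 - 3*(-157)) + 11442) + (16712 + 4*84²) = ((15 + 471) + 11442) + (16712 + 4*7056) = (486 + 11442) + (16712 + 28224) = 11928 + 44936 = 56864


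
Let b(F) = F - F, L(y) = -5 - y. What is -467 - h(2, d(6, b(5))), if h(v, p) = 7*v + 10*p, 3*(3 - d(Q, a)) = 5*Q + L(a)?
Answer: -1283/3 ≈ -427.67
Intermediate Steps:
b(F) = 0
d(Q, a) = 14/3 - 5*Q/3 + a/3 (d(Q, a) = 3 - (5*Q + (-5 - a))/3 = 3 - (-5 - a + 5*Q)/3 = 3 + (5/3 - 5*Q/3 + a/3) = 14/3 - 5*Q/3 + a/3)
-467 - h(2, d(6, b(5))) = -467 - (7*2 + 10*(14/3 - 5/3*6 + (⅓)*0)) = -467 - (14 + 10*(14/3 - 10 + 0)) = -467 - (14 + 10*(-16/3)) = -467 - (14 - 160/3) = -467 - 1*(-118/3) = -467 + 118/3 = -1283/3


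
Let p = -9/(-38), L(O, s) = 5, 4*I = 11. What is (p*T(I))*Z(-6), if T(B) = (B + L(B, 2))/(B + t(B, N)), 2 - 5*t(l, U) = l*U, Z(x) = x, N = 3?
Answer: -279/38 ≈ -7.3421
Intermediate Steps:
I = 11/4 (I = (¼)*11 = 11/4 ≈ 2.7500)
p = 9/38 (p = -9*(-1/38) = 9/38 ≈ 0.23684)
t(l, U) = ⅖ - U*l/5 (t(l, U) = ⅖ - l*U/5 = ⅖ - U*l/5)
T(B) = (5 + B)/(⅖ + 2*B/5) (T(B) = (B + 5)/(B + (⅖ - ⅕*3*B)) = (5 + B)/(B + (⅖ - 3*B/5)) = (5 + B)/(⅖ + 2*B/5))
(p*T(I))*Z(-6) = (9*(5*(5 + 11/4)/(2*(1 + 11/4)))/38)*(-6) = (9*((5/2)*(31/4)/(15/4))/38)*(-6) = (9*((5/2)*(4/15)*(31/4))/38)*(-6) = ((9/38)*(31/6))*(-6) = (93/76)*(-6) = -279/38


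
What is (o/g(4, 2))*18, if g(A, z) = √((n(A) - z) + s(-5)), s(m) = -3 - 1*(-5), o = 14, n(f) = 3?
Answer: 84*√3 ≈ 145.49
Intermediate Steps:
s(m) = 2 (s(m) = -3 + 5 = 2)
g(A, z) = √(5 - z) (g(A, z) = √((3 - z) + 2) = √(5 - z))
(o/g(4, 2))*18 = (14/(√(5 - 1*2)))*18 = (14/(√(5 - 2)))*18 = (14/(√3))*18 = (14*(√3/3))*18 = (14*√3/3)*18 = 84*√3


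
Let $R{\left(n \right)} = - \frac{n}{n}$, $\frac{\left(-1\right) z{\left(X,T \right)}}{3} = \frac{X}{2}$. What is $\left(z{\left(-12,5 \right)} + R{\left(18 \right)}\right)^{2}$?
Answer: $289$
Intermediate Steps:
$z{\left(X,T \right)} = - \frac{3 X}{2}$ ($z{\left(X,T \right)} = - 3 \frac{X}{2} = - \frac{3 X}{2}$)
$R{\left(n \right)} = -1$ ($R{\left(n \right)} = \left(-1\right) 1 = -1$)
$\left(z{\left(-12,5 \right)} + R{\left(18 \right)}\right)^{2} = \left(\left(- \frac{3}{2}\right) \left(-12\right) - 1\right)^{2} = \left(18 - 1\right)^{2} = 17^{2} = 289$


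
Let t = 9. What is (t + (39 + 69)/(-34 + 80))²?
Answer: 68121/529 ≈ 128.77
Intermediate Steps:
(t + (39 + 69)/(-34 + 80))² = (9 + (39 + 69)/(-34 + 80))² = (9 + 108/46)² = (9 + 108*(1/46))² = (9 + 54/23)² = (261/23)² = 68121/529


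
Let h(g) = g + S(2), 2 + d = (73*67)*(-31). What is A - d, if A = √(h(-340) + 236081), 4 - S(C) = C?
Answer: 151623 + √235743 ≈ 1.5211e+5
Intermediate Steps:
S(C) = 4 - C
d = -151623 (d = -2 + (73*67)*(-31) = -2 + 4891*(-31) = -2 - 151621 = -151623)
h(g) = 2 + g (h(g) = g + (4 - 1*2) = g + (4 - 2) = g + 2 = 2 + g)
A = √235743 (A = √((2 - 340) + 236081) = √(-338 + 236081) = √235743 ≈ 485.53)
A - d = √235743 - 1*(-151623) = √235743 + 151623 = 151623 + √235743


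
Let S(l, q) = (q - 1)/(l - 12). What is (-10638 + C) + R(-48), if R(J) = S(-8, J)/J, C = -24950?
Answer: -34164529/960 ≈ -35588.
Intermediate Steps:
S(l, q) = (-1 + q)/(-12 + l)
R(J) = (1/20 - J/20)/J (R(J) = ((-1 + J)/(-12 - 8))/J = ((-1 + J)/(-20))/J = (-(-1 + J)/20)/J = (1/20 - J/20)/J)
(-10638 + C) + R(-48) = (-10638 - 24950) + (1/20)*(1 - 1*(-48))/(-48) = -35588 + (1/20)*(-1/48)*(1 + 48) = -35588 + (1/20)*(-1/48)*49 = -35588 - 49/960 = -34164529/960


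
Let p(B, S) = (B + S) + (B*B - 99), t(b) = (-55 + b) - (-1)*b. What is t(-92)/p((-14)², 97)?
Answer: -239/38610 ≈ -0.0061901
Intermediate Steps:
t(b) = -55 + 2*b (t(b) = (-55 + b) + b = -55 + 2*b)
p(B, S) = -99 + B + S + B² (p(B, S) = (B + S) + (B² - 99) = (B + S) + (-99 + B²) = -99 + B + S + B²)
t(-92)/p((-14)², 97) = (-55 + 2*(-92))/(-99 + (-14)² + 97 + ((-14)²)²) = (-55 - 184)/(-99 + 196 + 97 + 196²) = -239/(-99 + 196 + 97 + 38416) = -239/38610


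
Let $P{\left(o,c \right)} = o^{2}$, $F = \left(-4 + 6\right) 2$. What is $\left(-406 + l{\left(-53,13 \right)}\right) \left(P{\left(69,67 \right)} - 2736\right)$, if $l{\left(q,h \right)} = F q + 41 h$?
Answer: $-172125$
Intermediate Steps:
$F = 4$ ($F = 2 \cdot 2 = 4$)
$l{\left(q,h \right)} = 4 q + 41 h$
$\left(-406 + l{\left(-53,13 \right)}\right) \left(P{\left(69,67 \right)} - 2736\right) = \left(-406 + \left(4 \left(-53\right) + 41 \cdot 13\right)\right) \left(69^{2} - 2736\right) = \left(-406 + \left(-212 + 533\right)\right) \left(4761 - 2736\right) = \left(-406 + 321\right) 2025 = \left(-85\right) 2025 = -172125$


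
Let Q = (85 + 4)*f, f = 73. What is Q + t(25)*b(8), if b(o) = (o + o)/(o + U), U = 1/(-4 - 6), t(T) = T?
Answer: 517263/79 ≈ 6547.6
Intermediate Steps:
Q = 6497 (Q = (85 + 4)*73 = 89*73 = 6497)
U = -⅒ (U = 1/(-10) = -⅒ ≈ -0.10000)
b(o) = 2*o/(-⅒ + o) (b(o) = (o + o)/(o - ⅒) = (2*o)/(-⅒ + o) = 2*o/(-⅒ + o))
Q + t(25)*b(8) = 6497 + 25*(20*8/(-1 + 10*8)) = 6497 + 25*(20*8/(-1 + 80)) = 6497 + 25*(20*8/79) = 6497 + 25*(20*8*(1/79)) = 6497 + 25*(160/79) = 6497 + 4000/79 = 517263/79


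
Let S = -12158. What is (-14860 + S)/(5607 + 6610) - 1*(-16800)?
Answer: 10800978/643 ≈ 16798.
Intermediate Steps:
(-14860 + S)/(5607 + 6610) - 1*(-16800) = (-14860 - 12158)/(5607 + 6610) - 1*(-16800) = -27018/12217 + 16800 = -27018*1/12217 + 16800 = -1422/643 + 16800 = 10800978/643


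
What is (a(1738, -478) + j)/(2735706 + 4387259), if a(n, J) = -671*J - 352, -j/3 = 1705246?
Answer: -4795352/7122965 ≈ -0.67322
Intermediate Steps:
j = -5115738 (j = -3*1705246 = -5115738)
a(n, J) = -352 - 671*J
(a(1738, -478) + j)/(2735706 + 4387259) = ((-352 - 671*(-478)) - 5115738)/(2735706 + 4387259) = ((-352 + 320738) - 5115738)/7122965 = (320386 - 5115738)*(1/7122965) = -4795352*1/7122965 = -4795352/7122965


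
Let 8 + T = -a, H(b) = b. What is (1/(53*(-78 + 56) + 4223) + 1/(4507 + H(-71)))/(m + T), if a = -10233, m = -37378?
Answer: -7493/368217814356 ≈ -2.0349e-8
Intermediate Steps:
T = 10225 (T = -8 - 1*(-10233) = -8 + 10233 = 10225)
(1/(53*(-78 + 56) + 4223) + 1/(4507 + H(-71)))/(m + T) = (1/(53*(-78 + 56) + 4223) + 1/(4507 - 71))/(-37378 + 10225) = (1/(53*(-22) + 4223) + 1/4436)/(-27153) = (1/(-1166 + 4223) + 1/4436)*(-1/27153) = (1/3057 + 1/4436)*(-1/27153) = (7493/13560852)*(-1/27153) = -7493/368217814356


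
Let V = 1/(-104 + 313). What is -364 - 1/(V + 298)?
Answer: -22671221/62283 ≈ -364.00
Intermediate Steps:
V = 1/209 ≈ 0.0047847
-364 - 1/(V + 298) = -364 - 1/(1/209 + 298) = -364 - 1/62283/209 = -364 - 1*209/62283 = -364 - 209/62283 = -22671221/62283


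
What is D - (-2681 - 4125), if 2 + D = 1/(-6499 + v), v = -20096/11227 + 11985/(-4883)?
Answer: 2425743174165847/356517229422 ≈ 6804.0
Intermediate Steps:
v = -232684363/54821441 (v = -20096*1/11227 + 11985*(-1/4883) = -20096/11227 - 11985/4883 = -232684363/54821441 ≈ -4.2444)
D = -713089280285/356517229422 (D = -2 + 1/(-6499 - 232684363/54821441) = -2 + 1/(-356517229422/54821441) = -2 - 54821441/356517229422 = -713089280285/356517229422 ≈ -2.0002)
D - (-2681 - 4125) = -713089280285/356517229422 - (-2681 - 4125) = -713089280285/356517229422 - 1*(-6806) = -713089280285/356517229422 + 6806 = 2425743174165847/356517229422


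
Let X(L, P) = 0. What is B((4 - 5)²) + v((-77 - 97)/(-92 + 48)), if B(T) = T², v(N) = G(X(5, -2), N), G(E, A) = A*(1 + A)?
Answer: 9967/484 ≈ 20.593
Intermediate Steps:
v(N) = N*(1 + N)
B((4 - 5)²) + v((-77 - 97)/(-92 + 48)) = ((4 - 5)²)² + ((-77 - 97)/(-92 + 48))*(1 + (-77 - 97)/(-92 + 48)) = ((-1)²)² + (-174/(-44))*(1 - 174/(-44)) = 1² + (-174*(-1/44))*(1 - 174*(-1/44)) = 1 + 87*(1 + 87/22)/22 = 1 + (87/22)*(109/22) = 1 + 9483/484 = 9967/484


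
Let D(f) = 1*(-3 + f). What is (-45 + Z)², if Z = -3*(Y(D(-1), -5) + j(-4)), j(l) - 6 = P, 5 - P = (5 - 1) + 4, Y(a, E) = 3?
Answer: 3969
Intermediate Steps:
D(f) = -3 + f
P = -3 (P = 5 - ((5 - 1) + 4) = 5 - (4 + 4) = 5 - 1*8 = 5 - 8 = -3)
j(l) = 3 (j(l) = 6 - 3 = 3)
Z = -18 (Z = -3*(3 + 3) = -3*6 = -18)
(-45 + Z)² = (-45 - 18)² = (-63)² = 3969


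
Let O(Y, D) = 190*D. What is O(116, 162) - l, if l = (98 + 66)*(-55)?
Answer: 39800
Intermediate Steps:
l = -9020 (l = 164*(-55) = -9020)
O(116, 162) - l = 190*162 - 1*(-9020) = 30780 + 9020 = 39800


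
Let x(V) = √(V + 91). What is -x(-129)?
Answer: -I*√38 ≈ -6.1644*I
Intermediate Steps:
x(V) = √(91 + V)
-x(-129) = -√(91 - 129) = -√(-38) = -I*√38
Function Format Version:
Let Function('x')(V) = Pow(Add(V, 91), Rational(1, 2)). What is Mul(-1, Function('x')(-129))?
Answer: Mul(-1, I, Pow(38, Rational(1, 2))) ≈ Mul(-6.1644, I)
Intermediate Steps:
Function('x')(V) = Pow(Add(91, V), Rational(1, 2))
Mul(-1, Function('x')(-129)) = Mul(-1, Pow(Add(91, -129), Rational(1, 2))) = Mul(-1, Pow(-38, Rational(1, 2))) = Mul(-1, Mul(I, Pow(38, Rational(1, 2)))) = Mul(-1, I, Pow(38, Rational(1, 2)))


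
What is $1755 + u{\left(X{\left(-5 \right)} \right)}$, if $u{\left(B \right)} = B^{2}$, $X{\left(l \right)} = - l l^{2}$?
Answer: $17380$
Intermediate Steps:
$X{\left(l \right)} = - l^{3}$
$1755 + u{\left(X{\left(-5 \right)} \right)} = 1755 + \left(- \left(-5\right)^{3}\right)^{2} = 1755 + \left(\left(-1\right) \left(-125\right)\right)^{2} = 1755 + 125^{2} = 1755 + 15625 = 17380$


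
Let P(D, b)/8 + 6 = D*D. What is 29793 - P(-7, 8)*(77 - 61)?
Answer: 24289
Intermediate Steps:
P(D, b) = -48 + 8*D**2 (P(D, b) = -48 + 8*(D*D) = -48 + 8*D**2)
29793 - P(-7, 8)*(77 - 61) = 29793 - (-48 + 8*(-7)**2)*(77 - 61) = 29793 - (-48 + 8*49)*16 = 29793 - (-48 + 392)*16 = 29793 - 344*16 = 29793 - 1*5504 = 29793 - 5504 = 24289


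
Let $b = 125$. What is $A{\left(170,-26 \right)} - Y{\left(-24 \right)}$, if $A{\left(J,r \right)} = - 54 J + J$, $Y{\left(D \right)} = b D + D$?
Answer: $-5986$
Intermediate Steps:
$Y{\left(D \right)} = 126 D$ ($Y{\left(D \right)} = 125 D + D = 126 D$)
$A{\left(J,r \right)} = - 53 J$
$A{\left(170,-26 \right)} - Y{\left(-24 \right)} = \left(-53\right) 170 - 126 \left(-24\right) = -9010 - -3024 = -9010 + 3024 = -5986$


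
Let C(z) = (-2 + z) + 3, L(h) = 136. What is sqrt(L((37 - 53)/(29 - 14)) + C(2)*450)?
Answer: sqrt(1486) ≈ 38.549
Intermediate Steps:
C(z) = 1 + z
sqrt(L((37 - 53)/(29 - 14)) + C(2)*450) = sqrt(136 + (1 + 2)*450) = sqrt(136 + 3*450) = sqrt(136 + 1350) = sqrt(1486)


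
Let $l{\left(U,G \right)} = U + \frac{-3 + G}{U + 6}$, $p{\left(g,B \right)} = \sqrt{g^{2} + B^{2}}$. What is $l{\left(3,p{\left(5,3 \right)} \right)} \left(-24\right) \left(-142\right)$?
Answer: $9088 + \frac{1136 \sqrt{34}}{3} \approx 11296.0$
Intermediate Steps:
$p{\left(g,B \right)} = \sqrt{B^{2} + g^{2}}$
$l{\left(U,G \right)} = U + \frac{-3 + G}{6 + U}$
$l{\left(3,p{\left(5,3 \right)} \right)} \left(-24\right) \left(-142\right) = \frac{-3 + \sqrt{3^{2} + 5^{2}} + 3^{2} + 6 \cdot 3}{6 + 3} \left(-24\right) \left(-142\right) = \frac{-3 + \sqrt{9 + 25} + 9 + 18}{9} \left(-24\right) \left(-142\right) = \frac{-3 + \sqrt{34} + 9 + 18}{9} \left(-24\right) \left(-142\right) = \frac{24 + \sqrt{34}}{9} \left(-24\right) \left(-142\right) = \left(\frac{8}{3} + \frac{\sqrt{34}}{9}\right) \left(-24\right) \left(-142\right) = \left(-64 - \frac{8 \sqrt{34}}{3}\right) \left(-142\right) = 9088 + \frac{1136 \sqrt{34}}{3}$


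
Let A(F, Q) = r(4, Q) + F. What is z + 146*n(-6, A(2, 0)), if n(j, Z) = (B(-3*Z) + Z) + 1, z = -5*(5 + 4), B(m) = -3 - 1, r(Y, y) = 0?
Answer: -191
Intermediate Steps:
B(m) = -4
z = -45 (z = -5*9 = -45)
A(F, Q) = F (A(F, Q) = 0 + F = F)
n(j, Z) = -3 + Z (n(j, Z) = (-4 + Z) + 1 = -3 + Z)
z + 146*n(-6, A(2, 0)) = -45 + 146*(-3 + 2) = -45 + 146*(-1) = -45 - 146 = -191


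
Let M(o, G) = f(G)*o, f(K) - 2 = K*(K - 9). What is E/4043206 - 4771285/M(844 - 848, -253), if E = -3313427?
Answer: 9206363171903/536032078656 ≈ 17.175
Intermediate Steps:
f(K) = 2 + K*(-9 + K) (f(K) = 2 + K*(K - 9) = 2 + K*(-9 + K))
M(o, G) = o*(2 + G² - 9*G) (M(o, G) = (2 + G² - 9*G)*o = o*(2 + G² - 9*G))
E/4043206 - 4771285/M(844 - 848, -253) = -3313427/4043206 - 4771285*1/((844 - 848)*(2 + (-253)² - 9*(-253))) = -3313427*1/4043206 - 4771285*(-1/(4*(2 + 64009 + 2277))) = -3313427/4043206 - 4771285/((-4*66288)) = -3313427/4043206 - 4771285/(-265152) = -3313427/4043206 - 4771285*(-1/265152) = -3313427/4043206 + 4771285/265152 = 9206363171903/536032078656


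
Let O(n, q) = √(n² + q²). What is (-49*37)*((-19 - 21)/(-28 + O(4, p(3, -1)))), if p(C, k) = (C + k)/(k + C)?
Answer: -2030560/767 - 72520*√17/767 ≈ -3037.2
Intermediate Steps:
p(C, k) = 1 (p(C, k) = (C + k)/(C + k) = 1)
(-49*37)*((-19 - 21)/(-28 + O(4, p(3, -1)))) = (-49*37)*((-19 - 21)/(-28 + √(4² + 1²))) = -(-72520)/(-28 + √(16 + 1)) = -(-72520)/(-28 + √17) = 72520/(-28 + √17)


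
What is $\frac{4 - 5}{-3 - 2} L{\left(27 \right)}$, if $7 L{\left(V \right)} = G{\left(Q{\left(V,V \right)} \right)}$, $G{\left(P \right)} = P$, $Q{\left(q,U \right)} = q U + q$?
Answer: $\frac{108}{5} \approx 21.6$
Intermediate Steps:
$Q{\left(q,U \right)} = q + U q$ ($Q{\left(q,U \right)} = U q + q = q + U q$)
$L{\left(V \right)} = \frac{V \left(1 + V\right)}{7}$
$\frac{4 - 5}{-3 - 2} L{\left(27 \right)} = \frac{4 - 5}{-3 - 2} \cdot \frac{1}{7} \cdot 27 \left(1 + 27\right) = - \frac{1}{-5} \cdot \frac{1}{7} \cdot 27 \cdot 28 = \left(-1\right) \left(- \frac{1}{5}\right) 108 = \frac{1}{5} \cdot 108 = \frac{108}{5}$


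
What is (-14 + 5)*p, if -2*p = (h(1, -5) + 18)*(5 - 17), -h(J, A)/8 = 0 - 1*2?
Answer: -1836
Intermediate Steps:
h(J, A) = 16 (h(J, A) = -8*(0 - 1*2) = -8*(0 - 2) = -8*(-2) = 16)
p = 204 (p = -(16 + 18)*(5 - 17)/2 = -17*(-12) = -1/2*(-408) = 204)
(-14 + 5)*p = (-14 + 5)*204 = -9*204 = -1836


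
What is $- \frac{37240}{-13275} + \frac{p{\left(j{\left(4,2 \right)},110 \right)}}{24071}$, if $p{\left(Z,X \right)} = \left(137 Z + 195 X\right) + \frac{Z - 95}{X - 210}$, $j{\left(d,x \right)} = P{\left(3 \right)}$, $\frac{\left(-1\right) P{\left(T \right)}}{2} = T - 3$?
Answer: $\frac{944932321}{255634020} \approx 3.6964$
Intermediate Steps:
$P{\left(T \right)} = 6 - 2 T$ ($P{\left(T \right)} = - 2 \left(T - 3\right) = - 2 \left(-3 + T\right) = 6 - 2 T$)
$j{\left(d,x \right)} = 0$ ($j{\left(d,x \right)} = 6 - 6 = 0$)
$p{\left(Z,X \right)} = 137 Z + 195 X + \frac{-95 + Z}{-210 + X}$ ($p{\left(Z,X \right)} = \left(137 Z + 195 X\right) + \frac{-95 + Z}{-210 + X} = 137 Z + 195 X + \frac{-95 + Z}{-210 + X}$)
$- \frac{37240}{-13275} + \frac{p{\left(j{\left(4,2 \right)},110 \right)}}{24071} = - \frac{37240}{-13275} + \frac{\frac{1}{-210 + 110} \left(-95 - 4504500 - 0 + 195 \cdot 110^{2} + 137 \cdot 110 \cdot 0\right)}{24071} = \left(-37240\right) \left(- \frac{1}{13275}\right) + \frac{-95 - 4504500 + 0 + 195 \cdot 12100 + 0}{-100} \cdot \frac{1}{24071} = \frac{7448}{2655} + - \frac{-95 - 4504500 + 0 + 2359500 + 0}{100} \cdot \frac{1}{24071} = \frac{7448}{2655} + \left(- \frac{1}{100}\right) \left(-2145095\right) \frac{1}{24071} = \frac{7448}{2655} + \frac{429019}{20} \cdot \frac{1}{24071} = \frac{7448}{2655} + \frac{429019}{481420} = \frac{944932321}{255634020}$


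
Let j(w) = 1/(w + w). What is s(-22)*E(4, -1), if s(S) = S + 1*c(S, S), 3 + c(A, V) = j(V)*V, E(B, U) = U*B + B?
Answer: 0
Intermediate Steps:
j(w) = 1/(2*w)
E(B, U) = B + B*U (E(B, U) = B*U + B = B + B*U)
c(A, V) = -5/2 (c(A, V) = -3 + (1/(2*V))*V = -3 + ½ = -5/2)
s(S) = -5/2 + S (s(S) = S + 1*(-5/2) = S - 5/2 = -5/2 + S)
s(-22)*E(4, -1) = (-5/2 - 22)*(4*(1 - 1)) = -98*0 = -49/2*0 = 0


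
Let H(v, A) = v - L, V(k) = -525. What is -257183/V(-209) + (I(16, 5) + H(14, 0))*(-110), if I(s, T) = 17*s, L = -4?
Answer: -16490317/525 ≈ -31410.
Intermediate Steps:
H(v, A) = 4 + v (H(v, A) = v - 1*(-4) = v + 4 = 4 + v)
-257183/V(-209) + (I(16, 5) + H(14, 0))*(-110) = -257183/(-525) + (17*16 + (4 + 14))*(-110) = -257183*(-1/525) + (272 + 18)*(-110) = 257183/525 + 290*(-110) = 257183/525 - 31900 = -16490317/525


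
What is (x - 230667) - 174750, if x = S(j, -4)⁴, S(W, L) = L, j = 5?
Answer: -405161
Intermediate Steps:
x = 256 (x = (-4)⁴ = 256)
(x - 230667) - 174750 = (256 - 230667) - 174750 = -230411 - 174750 = -405161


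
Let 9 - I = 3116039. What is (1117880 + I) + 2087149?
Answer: 88999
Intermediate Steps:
I = -3116030 (I = 9 - 1*3116039 = 9 - 3116039 = -3116030)
(1117880 + I) + 2087149 = (1117880 - 3116030) + 2087149 = -1998150 + 2087149 = 88999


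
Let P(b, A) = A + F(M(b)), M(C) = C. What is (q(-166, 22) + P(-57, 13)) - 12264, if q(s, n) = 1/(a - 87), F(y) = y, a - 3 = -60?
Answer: -1772353/144 ≈ -12308.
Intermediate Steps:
a = -57 (a = 3 - 60 = -57)
q(s, n) = -1/144 (q(s, n) = 1/(-57 - 87) = 1/(-144) = -1/144)
P(b, A) = A + b
(q(-166, 22) + P(-57, 13)) - 12264 = (-1/144 + (13 - 57)) - 12264 = (-1/144 - 44) - 12264 = -6337/144 - 12264 = -1772353/144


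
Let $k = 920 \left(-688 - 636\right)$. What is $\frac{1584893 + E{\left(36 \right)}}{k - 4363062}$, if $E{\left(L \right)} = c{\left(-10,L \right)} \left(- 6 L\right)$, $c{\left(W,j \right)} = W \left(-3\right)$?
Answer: $- \frac{1578413}{5581142} \approx -0.28281$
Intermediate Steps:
$c{\left(W,j \right)} = - 3 W$
$k = -1218080$ ($k = 920 \left(-1324\right) = -1218080$)
$E{\left(L \right)} = - 180 L$ ($E{\left(L \right)} = \left(-3\right) \left(-10\right) \left(- 6 L\right) = 30 \left(- 6 L\right) = - 180 L$)
$\frac{1584893 + E{\left(36 \right)}}{k - 4363062} = \frac{1584893 - 6480}{-1218080 - 4363062} = \frac{1584893 - 6480}{-5581142} = 1578413 \left(- \frac{1}{5581142}\right) = - \frac{1578413}{5581142}$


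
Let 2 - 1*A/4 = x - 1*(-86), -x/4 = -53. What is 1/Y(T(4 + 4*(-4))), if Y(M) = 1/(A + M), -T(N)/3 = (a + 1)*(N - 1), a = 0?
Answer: -1145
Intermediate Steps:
x = 212 (x = -4*(-53) = 212)
A = -1184 (A = 8 - 4*(212 - 1*(-86)) = 8 - 4*(212 + 86) = 8 - 4*298 = 8 - 1192 = -1184)
T(N) = 3 - 3*N (T(N) = -3*(0 + 1)*(N - 1) = -3*(-1 + N) = 3 - 3*N)
Y(M) = 1/(-1184 + M)
1/Y(T(4 + 4*(-4))) = 1/(1/(-1184 + (3 - 3*(4 + 4*(-4))))) = 1/(1/(-1184 + (3 - 3*(4 - 16)))) = 1/(1/(-1184 + (3 - 3*(-12)))) = 1/(1/(-1184 + (3 + 36))) = 1/(1/(-1184 + 39)) = 1/(1/(-1145)) = 1/(-1/1145) = -1145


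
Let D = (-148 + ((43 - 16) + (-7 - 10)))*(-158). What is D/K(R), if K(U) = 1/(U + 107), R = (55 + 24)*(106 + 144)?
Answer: 432962028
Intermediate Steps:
R = 19750 (R = 79*250 = 19750)
D = 21804 (D = (-148 + (27 - 17))*(-158) = (-148 + 10)*(-158) = -138*(-158) = 21804)
K(U) = 1/(107 + U)
D/K(R) = 21804/(1/(107 + 19750)) = 21804/(1/19857) = 21804*19857 = 432962028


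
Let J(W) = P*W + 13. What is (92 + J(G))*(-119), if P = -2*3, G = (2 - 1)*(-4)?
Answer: -15351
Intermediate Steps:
G = -4 (G = 1*(-4) = -4)
P = -6
J(W) = 13 - 6*W (J(W) = -6*W + 13 = 13 - 6*W)
(92 + J(G))*(-119) = (92 + (13 - 6*(-4)))*(-119) = (92 + (13 + 24))*(-119) = (92 + 37)*(-119) = 129*(-119) = -15351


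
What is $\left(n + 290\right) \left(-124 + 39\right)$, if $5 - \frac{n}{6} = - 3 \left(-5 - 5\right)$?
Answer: $-11900$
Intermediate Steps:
$n = -150$ ($n = 30 - 6 \left(- 3 \left(-5 - 5\right)\right) = 30 - 6 \left(\left(-3\right) \left(-10\right)\right) = 30 - 180 = -150$)
$\left(n + 290\right) \left(-124 + 39\right) = \left(-150 + 290\right) \left(-124 + 39\right) = 140 \left(-85\right) = -11900$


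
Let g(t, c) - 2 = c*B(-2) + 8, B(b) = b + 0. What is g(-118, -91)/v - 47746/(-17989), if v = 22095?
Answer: 352800586/132488985 ≈ 2.6629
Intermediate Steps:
B(b) = b
g(t, c) = 10 - 2*c (g(t, c) = 2 + (c*(-2) + 8) = 2 + (-2*c + 8) = 2 + (8 - 2*c) = 10 - 2*c)
g(-118, -91)/v - 47746/(-17989) = (10 - 2*(-91))/22095 - 47746/(-17989) = (10 + 182)*(1/22095) - 47746*(-1/17989) = 192*(1/22095) + 47746/17989 = 64/7365 + 47746/17989 = 352800586/132488985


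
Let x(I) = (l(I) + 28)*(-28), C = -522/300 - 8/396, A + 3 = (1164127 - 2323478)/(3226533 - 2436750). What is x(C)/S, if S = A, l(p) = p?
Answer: 34194181507/207941250 ≈ 164.44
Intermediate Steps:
A = -3528700/789783 (A = -3 + (1164127 - 2323478)/(3226533 - 2436750) = -3 - 1159351/789783 = -3528700/789783 ≈ -4.4679)
C = -8713/4950 (C = -522*1/300 - 8*1/396 = -87/50 - 2/99 = -8713/4950 ≈ -1.7602)
x(I) = -784 - 28*I (x(I) = (I + 28)*(-28) = (28 + I)*(-28) = -784 - 28*I)
S = -3528700/789783 ≈ -4.4679
x(C)/S = (-784 - 28*(-8713/4950))/(-3528700/789783) = (-784 + 121982/2475)*(-789783/3528700) = -1818418/2475*(-789783/3528700) = 34194181507/207941250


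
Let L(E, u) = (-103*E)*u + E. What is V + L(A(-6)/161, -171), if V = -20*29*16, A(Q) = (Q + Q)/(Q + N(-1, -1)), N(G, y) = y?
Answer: -10247192/1127 ≈ -9092.5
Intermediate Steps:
A(Q) = 2*Q/(-1 + Q) (A(Q) = (Q + Q)/(Q - 1) = (2*Q)/(-1 + Q) = 2*Q/(-1 + Q))
L(E, u) = E - 103*E*u (L(E, u) = -103*E*u + E = E - 103*E*u)
V = -9280 (V = -580*16 = -9280)
V + L(A(-6)/161, -171) = -9280 + ((2*(-6)/(-1 - 6))/161)*(1 - 103*(-171)) = -9280 + ((2*(-6)/(-7))*(1/161))*(1 + 17613) = -9280 + ((2*(-6)*(-⅐))*(1/161))*17614 = -9280 + ((12/7)*(1/161))*17614 = -9280 + (12/1127)*17614 = -9280 + 211368/1127 = -10247192/1127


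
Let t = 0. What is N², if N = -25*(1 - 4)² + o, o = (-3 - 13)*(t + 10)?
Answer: 148225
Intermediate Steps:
o = -160 (o = (-3 - 13)*(0 + 10) = -16*10 = -160)
N = -385 (N = -25*(1 - 4)² - 160 = -25*(-3)² - 160 = -25*9 - 160 = -225 - 160 = -385)
N² = (-385)² = 148225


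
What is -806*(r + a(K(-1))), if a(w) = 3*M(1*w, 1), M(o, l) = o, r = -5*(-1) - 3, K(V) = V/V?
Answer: -4030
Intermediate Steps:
K(V) = 1
r = 2 (r = 5 - 3 = 2)
a(w) = 3*w (a(w) = 3*(1*w) = 3*w)
-806*(r + a(K(-1))) = -806*(2 + 3*1) = -806*(2 + 3) = -806*5 = -4030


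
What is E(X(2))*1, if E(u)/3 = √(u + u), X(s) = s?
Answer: 6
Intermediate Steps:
E(u) = 3*√2*√u (E(u) = 3*√(u + u) = 3*√(2*u) = 3*(√2*√u) = 3*√2*√u)
E(X(2))*1 = (3*√2*√2)*1 = 6*1 = 6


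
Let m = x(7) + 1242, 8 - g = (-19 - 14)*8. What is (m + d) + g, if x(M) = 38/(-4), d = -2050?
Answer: -1091/2 ≈ -545.50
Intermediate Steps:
x(M) = -19/2 (x(M) = 38*(-1/4) = -19/2)
g = 272 (g = 8 - (-19 - 14)*8 = 8 - (-33)*8 = 8 - 1*(-264) = 8 + 264 = 272)
m = 2465/2 (m = -19/2 + 1242 = 2465/2 ≈ 1232.5)
(m + d) + g = (2465/2 - 2050) + 272 = -1635/2 + 272 = -1091/2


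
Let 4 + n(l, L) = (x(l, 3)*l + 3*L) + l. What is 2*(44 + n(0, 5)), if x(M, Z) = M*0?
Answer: 110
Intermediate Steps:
x(M, Z) = 0
n(l, L) = -4 + l + 3*L (n(l, L) = -4 + ((0*l + 3*L) + l) = -4 + ((0 + 3*L) + l) = -4 + (3*L + l) = -4 + (l + 3*L) = -4 + l + 3*L)
2*(44 + n(0, 5)) = 2*(44 + (-4 + 0 + 3*5)) = 2*(44 + (-4 + 0 + 15)) = 2*(44 + 11) = 2*55 = 110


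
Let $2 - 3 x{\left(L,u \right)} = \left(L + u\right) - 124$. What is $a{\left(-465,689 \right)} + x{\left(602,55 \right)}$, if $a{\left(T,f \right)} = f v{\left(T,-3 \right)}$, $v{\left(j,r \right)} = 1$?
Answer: $512$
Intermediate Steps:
$x{\left(L,u \right)} = 42 - \frac{L}{3} - \frac{u}{3}$ ($x{\left(L,u \right)} = \frac{2}{3} - \frac{\left(L + u\right) - 124}{3} = \frac{2}{3} - \frac{-124 + L + u}{3} = \frac{2}{3} - \left(- \frac{124}{3} + \frac{L}{3} + \frac{u}{3}\right) = 42 - \frac{L}{3} - \frac{u}{3}$)
$a{\left(T,f \right)} = f$ ($a{\left(T,f \right)} = f 1 = f$)
$a{\left(-465,689 \right)} + x{\left(602,55 \right)} = 689 - 177 = 512$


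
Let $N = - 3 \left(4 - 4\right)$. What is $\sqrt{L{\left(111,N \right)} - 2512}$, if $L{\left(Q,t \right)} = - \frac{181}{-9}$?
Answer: $\frac{i \sqrt{22427}}{3} \approx 49.919 i$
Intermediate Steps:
$N = 0$ ($N = \left(-3\right) 0 = 0$)
$L{\left(Q,t \right)} = \frac{181}{9}$ ($L{\left(Q,t \right)} = \left(-181\right) \left(- \frac{1}{9}\right) = \frac{181}{9}$)
$\sqrt{L{\left(111,N \right)} - 2512} = \sqrt{\frac{181}{9} - 2512} = \sqrt{- \frac{22427}{9}} = \frac{i \sqrt{22427}}{3}$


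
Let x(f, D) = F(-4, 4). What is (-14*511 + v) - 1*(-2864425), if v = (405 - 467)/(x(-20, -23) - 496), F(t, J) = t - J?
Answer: 720032323/252 ≈ 2.8573e+6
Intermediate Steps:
x(f, D) = -8 (x(f, D) = -4 - 1*4 = -4 - 4 = -8)
v = 31/252 (v = (405 - 467)/(-8 - 496) = -62/(-504) = -62*(-1/504) = 31/252 ≈ 0.12302)
(-14*511 + v) - 1*(-2864425) = (-14*511 + 31/252) - 1*(-2864425) = (-7154 + 31/252) + 2864425 = -1802777/252 + 2864425 = 720032323/252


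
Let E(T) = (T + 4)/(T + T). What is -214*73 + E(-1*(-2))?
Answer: -31241/2 ≈ -15621.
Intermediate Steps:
E(T) = (4 + T)/(2*T) (E(T) = (4 + T)/((2*T)) = (4 + T)*(1/(2*T)) = (4 + T)/(2*T))
-214*73 + E(-1*(-2)) = -214*73 + (4 - 1*(-2))/(2*((-1*(-2)))) = -15622 + (1/2)*(4 + 2)/2 = -15622 + (1/2)*(1/2)*6 = -15622 + 3/2 = -31241/2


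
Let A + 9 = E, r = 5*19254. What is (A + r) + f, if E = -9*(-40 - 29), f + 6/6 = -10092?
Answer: 86789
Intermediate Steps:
f = -10093 (f = -1 - 10092 = -10093)
E = 621 (E = -9*(-69) = 621)
r = 96270
A = 612 (A = -9 + 621 = 612)
(A + r) + f = (612 + 96270) - 10093 = 96882 - 10093 = 86789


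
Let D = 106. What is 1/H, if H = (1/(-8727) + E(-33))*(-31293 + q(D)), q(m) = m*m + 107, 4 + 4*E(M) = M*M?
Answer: -5818/31483730075 ≈ -1.8479e-7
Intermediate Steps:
E(M) = -1 + M²/4 (E(M) = -1 + (M*M)/4 = -1 + M²/4)
q(m) = 107 + m² (q(m) = m² + 107 = 107 + m²)
H = -31483730075/5818 (H = (1/(-8727) + (-1 + (¼)*(-33)²))*(-31293 + (107 + 106²)) = (-1/8727 + (-1 + (¼)*1089))*(-31293 + (107 + 11236)) = (-1/8727 + (-1 + 1089/4))*(-31293 + 11343) = (-1/8727 + 1085/4)*(-19950) = (9468791/34908)*(-19950) = -31483730075/5818 ≈ -5.4114e+6)
1/H = 1/(-31483730075/5818) = -5818/31483730075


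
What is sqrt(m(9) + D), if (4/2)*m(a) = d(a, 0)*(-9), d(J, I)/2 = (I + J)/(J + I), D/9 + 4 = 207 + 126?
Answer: 6*sqrt(82) ≈ 54.332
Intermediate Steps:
D = 2961 (D = -36 + 9*(207 + 126) = -36 + 9*333 = -36 + 2997 = 2961)
d(J, I) = 2 (d(J, I) = 2*((I + J)/(J + I)) = 2*((I + J)/(I + J)) = 2*1 = 2)
m(a) = -9 (m(a) = (2*(-9))/2 = (1/2)*(-18) = -9)
sqrt(m(9) + D) = sqrt(-9 + 2961) = sqrt(2952) = 6*sqrt(82)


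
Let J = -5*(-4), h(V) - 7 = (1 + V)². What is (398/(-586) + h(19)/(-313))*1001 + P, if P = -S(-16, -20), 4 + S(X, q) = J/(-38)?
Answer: -3444784248/1742471 ≈ -1977.0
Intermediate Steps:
h(V) = 7 + (1 + V)²
J = 20
S(X, q) = -86/19 (S(X, q) = -4 + 20/(-38) = -4 + 20*(-1/38) = -4 - 10/19 = -86/19)
P = 86/19 (P = -1*(-86/19) = 86/19 ≈ 4.5263)
(398/(-586) + h(19)/(-313))*1001 + P = (398/(-586) + (7 + (1 + 19)²)/(-313))*1001 + 86/19 = (398*(-1/586) + (7 + 20²)*(-1/313))*1001 + 86/19 = (-199/293 + (7 + 400)*(-1/313))*1001 + 86/19 = (-199/293 + 407*(-1/313))*1001 + 86/19 = (-199/293 - 407/313)*1001 + 86/19 = -181538/91709*1001 + 86/19 = -181719538/91709 + 86/19 = -3444784248/1742471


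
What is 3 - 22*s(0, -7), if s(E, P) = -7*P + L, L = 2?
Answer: -1119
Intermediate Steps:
s(E, P) = 2 - 7*P (s(E, P) = -7*P + 2 = 2 - 7*P)
3 - 22*s(0, -7) = 3 - 22*(2 - 7*(-7)) = 3 - 22*(2 + 49) = 3 - 22*51 = 3 - 1122 = -1119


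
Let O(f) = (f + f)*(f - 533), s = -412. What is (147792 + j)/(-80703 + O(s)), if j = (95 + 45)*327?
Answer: 21508/77553 ≈ 0.27733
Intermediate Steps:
j = 45780 (j = 140*327 = 45780)
O(f) = 2*f*(-533 + f) (O(f) = (2*f)*(-533 + f) = 2*f*(-533 + f))
(147792 + j)/(-80703 + O(s)) = (147792 + 45780)/(-80703 + 2*(-412)*(-533 - 412)) = 193572/(-80703 + 2*(-412)*(-945)) = 193572/(-80703 + 778680) = 193572/697977 = 193572*(1/697977) = 21508/77553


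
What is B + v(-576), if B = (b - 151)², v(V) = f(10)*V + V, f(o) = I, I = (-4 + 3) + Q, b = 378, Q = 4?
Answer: 49225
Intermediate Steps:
I = 3 (I = (-4 + 3) + 4 = -1 + 4 = 3)
f(o) = 3
v(V) = 4*V (v(V) = 3*V + V = 4*V)
B = 51529 (B = (378 - 151)² = 227² = 51529)
B + v(-576) = 51529 + 4*(-576) = 51529 - 2304 = 49225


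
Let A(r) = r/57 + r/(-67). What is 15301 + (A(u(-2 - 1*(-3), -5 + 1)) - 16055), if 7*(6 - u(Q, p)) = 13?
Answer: -20156392/26733 ≈ -753.99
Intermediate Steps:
u(Q, p) = 29/7 (u(Q, p) = 6 - ⅐*13 = 6 - 13/7 = 29/7)
A(r) = 10*r/3819 (A(r) = r*(1/57) + r*(-1/67) = r/57 - r/67 = 10*r/3819)
15301 + (A(u(-2 - 1*(-3), -5 + 1)) - 16055) = 15301 + ((10/3819)*(29/7) - 16055) = 15301 + (290/26733 - 16055) = 15301 - 429198025/26733 = -20156392/26733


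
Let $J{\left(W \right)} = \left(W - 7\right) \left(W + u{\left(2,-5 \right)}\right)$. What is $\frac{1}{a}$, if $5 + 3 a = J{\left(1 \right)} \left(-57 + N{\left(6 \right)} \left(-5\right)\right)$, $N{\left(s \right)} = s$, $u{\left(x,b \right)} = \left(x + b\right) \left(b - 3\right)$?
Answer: $\frac{3}{13045} \approx 0.00022997$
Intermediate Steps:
$u{\left(x,b \right)} = \left(-3 + b\right) \left(b + x\right)$ ($u{\left(x,b \right)} = \left(b + x\right) \left(-3 + b\right) = \left(-3 + b\right) \left(b + x\right)$)
$J{\left(W \right)} = \left(-7 + W\right) \left(24 + W\right)$ ($J{\left(W \right)} = \left(W - 7\right) \left(W - \left(1 - 25\right)\right) = \left(-7 + W\right) \left(W + \left(25 + 15 - 6 - 10\right)\right) = \left(-7 + W\right) \left(W + 24\right) = \left(-7 + W\right) \left(24 + W\right)$)
$a = \frac{13045}{3}$ ($a = - \frac{5}{3} + \frac{\left(-168 + 1^{2} + 17 \cdot 1\right) \left(-57 + 6 \left(-5\right)\right)}{3} = - \frac{5}{3} + \frac{\left(-168 + 1 + 17\right) \left(-57 - 30\right)}{3} = - \frac{5}{3} + \frac{\left(-150\right) \left(-87\right)}{3} = - \frac{5}{3} + \frac{1}{3} \cdot 13050 = - \frac{5}{3} + 4350 = \frac{13045}{3} \approx 4348.3$)
$\frac{1}{a} = \frac{1}{\frac{13045}{3}} = \frac{3}{13045}$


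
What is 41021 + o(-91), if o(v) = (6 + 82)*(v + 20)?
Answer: 34773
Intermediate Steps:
o(v) = 1760 + 88*v (o(v) = 88*(20 + v) = 1760 + 88*v)
41021 + o(-91) = 41021 + (1760 + 88*(-91)) = 41021 + (1760 - 8008) = 41021 - 6248 = 34773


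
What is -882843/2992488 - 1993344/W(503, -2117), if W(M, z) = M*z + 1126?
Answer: 558439536633/353687144200 ≈ 1.5789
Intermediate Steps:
W(M, z) = 1126 + M*z
-882843/2992488 - 1993344/W(503, -2117) = -882843/2992488 - 1993344/(1126 + 503*(-2117)) = -882843*1/2992488 - 1993344/(1126 - 1064851) = -294281/997496 - 1993344/(-1063725) = -294281/997496 - 1993344*(-1/1063725) = -294281/997496 + 664448/354575 = 558439536633/353687144200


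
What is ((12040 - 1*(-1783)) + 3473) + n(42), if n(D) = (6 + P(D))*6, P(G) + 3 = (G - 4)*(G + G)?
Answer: 36466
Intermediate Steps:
P(G) = -3 + 2*G*(-4 + G) (P(G) = -3 + (G - 4)*(G + G) = -3 + (-4 + G)*(2*G) = -3 + 2*G*(-4 + G))
n(D) = 18 - 48*D + 12*D**2 (n(D) = (6 + (-3 - 8*D + 2*D**2))*6 = (3 - 8*D + 2*D**2)*6 = 18 - 48*D + 12*D**2)
((12040 - 1*(-1783)) + 3473) + n(42) = ((12040 - 1*(-1783)) + 3473) + (18 - 48*42 + 12*42**2) = ((12040 + 1783) + 3473) + (18 - 2016 + 12*1764) = (13823 + 3473) + (18 - 2016 + 21168) = 17296 + 19170 = 36466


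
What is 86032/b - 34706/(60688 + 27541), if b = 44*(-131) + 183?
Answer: -7784211514/492406049 ≈ -15.809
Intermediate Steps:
b = -5581 (b = -5764 + 183 = -5581)
86032/b - 34706/(60688 + 27541) = 86032/(-5581) - 34706/(60688 + 27541) = 86032*(-1/5581) - 34706/88229 = -86032/5581 - 34706*1/88229 = -86032/5581 - 34706/88229 = -7784211514/492406049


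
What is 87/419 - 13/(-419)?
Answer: 100/419 ≈ 0.23866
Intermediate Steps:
87/419 - 13/(-419) = 87*(1/419) - 13*(-1/419) = 87/419 + 13/419 = 100/419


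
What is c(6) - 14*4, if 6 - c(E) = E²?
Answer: -86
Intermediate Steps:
c(E) = 6 - E²
c(6) - 14*4 = (6 - 1*6²) - 14*4 = (6 - 1*36) - 56 = (6 - 36) - 56 = -30 - 56 = -86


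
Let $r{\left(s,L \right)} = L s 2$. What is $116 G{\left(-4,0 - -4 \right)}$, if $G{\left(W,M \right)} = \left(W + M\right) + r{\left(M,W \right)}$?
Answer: $-3712$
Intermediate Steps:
$r{\left(s,L \right)} = 2 L s$
$G{\left(W,M \right)} = M + W + 2 M W$ ($G{\left(W,M \right)} = \left(W + M\right) + 2 W M = \left(M + W\right) + 2 M W = M + W + 2 M W$)
$116 G{\left(-4,0 - -4 \right)} = 116 \left(\left(0 - -4\right) - 4 + 2 \left(0 - -4\right) \left(-4\right)\right) = 116 \left(\left(0 + 4\right) - 4 + 2 \left(0 + 4\right) \left(-4\right)\right) = 116 \left(4 - 4 + 2 \cdot 4 \left(-4\right)\right) = 116 \left(4 - 4 - 32\right) = 116 \left(-32\right) = -3712$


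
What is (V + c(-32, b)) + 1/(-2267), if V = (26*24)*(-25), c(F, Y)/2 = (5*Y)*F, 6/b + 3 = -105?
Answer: -317924089/20403 ≈ -15582.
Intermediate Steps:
b = -1/18 (b = 6/(-3 - 105) = 6/(-108) = 6*(-1/108) = -1/18 ≈ -0.055556)
c(F, Y) = 10*F*Y (c(F, Y) = 2*((5*Y)*F) = 2*(5*F*Y) = 10*F*Y)
V = -15600 (V = 624*(-25) = -15600)
(V + c(-32, b)) + 1/(-2267) = (-15600 + 10*(-32)*(-1/18)) + 1/(-2267) = (-15600 + 160/9) - 1/2267 = -140240/9 - 1/2267 = -317924089/20403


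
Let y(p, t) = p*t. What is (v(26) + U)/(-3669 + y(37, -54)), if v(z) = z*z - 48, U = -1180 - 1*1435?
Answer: 1987/5667 ≈ 0.35063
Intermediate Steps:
U = -2615 (U = -1180 - 1435 = -2615)
v(z) = -48 + z² (v(z) = z² - 48 = -48 + z²)
(v(26) + U)/(-3669 + y(37, -54)) = ((-48 + 26²) - 2615)/(-3669 + 37*(-54)) = ((-48 + 676) - 2615)/(-3669 - 1998) = (628 - 2615)/(-5667) = -1987*(-1/5667) = 1987/5667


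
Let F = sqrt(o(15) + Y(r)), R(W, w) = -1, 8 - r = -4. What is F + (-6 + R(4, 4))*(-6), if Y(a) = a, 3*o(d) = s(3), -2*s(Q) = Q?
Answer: 42 + sqrt(46)/2 ≈ 45.391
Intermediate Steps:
r = 12 (r = 8 - 1*(-4) = 8 + 4 = 12)
s(Q) = -Q/2
o(d) = -1/2 (o(d) = (-1/2*3)/3 = (1/3)*(-3/2) = -1/2)
F = sqrt(46)/2 (F = sqrt(-1/2 + 12) = sqrt(23/2) = sqrt(46)/2 ≈ 3.3912)
F + (-6 + R(4, 4))*(-6) = sqrt(46)/2 + (-6 - 1)*(-6) = sqrt(46)/2 - 7*(-6) = sqrt(46)/2 + 42 = 42 + sqrt(46)/2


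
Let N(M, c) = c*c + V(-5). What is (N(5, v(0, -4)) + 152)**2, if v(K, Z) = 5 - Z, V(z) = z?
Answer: 51984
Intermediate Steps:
N(M, c) = -5 + c**2 (N(M, c) = c*c - 5 = c**2 - 5 = -5 + c**2)
(N(5, v(0, -4)) + 152)**2 = ((-5 + (5 - 1*(-4))**2) + 152)**2 = ((-5 + (5 + 4)**2) + 152)**2 = ((-5 + 9**2) + 152)**2 = ((-5 + 81) + 152)**2 = (76 + 152)**2 = 228**2 = 51984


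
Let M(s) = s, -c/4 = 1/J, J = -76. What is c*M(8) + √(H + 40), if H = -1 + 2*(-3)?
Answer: 8/19 + √33 ≈ 6.1656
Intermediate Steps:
c = 1/19 (c = -4/(-76) = -4*(-1/76) = 1/19 ≈ 0.052632)
H = -7 (H = -1 - 6 = -7)
c*M(8) + √(H + 40) = (1/19)*8 + √(-7 + 40) = 8/19 + √33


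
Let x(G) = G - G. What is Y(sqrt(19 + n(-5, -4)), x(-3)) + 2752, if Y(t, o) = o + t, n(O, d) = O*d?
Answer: 2752 + sqrt(39) ≈ 2758.2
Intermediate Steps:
x(G) = 0
Y(sqrt(19 + n(-5, -4)), x(-3)) + 2752 = (0 + sqrt(19 - 5*(-4))) + 2752 = (0 + sqrt(19 + 20)) + 2752 = (0 + sqrt(39)) + 2752 = sqrt(39) + 2752 = 2752 + sqrt(39)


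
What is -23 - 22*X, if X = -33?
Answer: 703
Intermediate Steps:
-23 - 22*X = -23 - 22*(-33) = -23 + 726 = 703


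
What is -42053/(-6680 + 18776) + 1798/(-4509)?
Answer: -7828355/2020032 ≈ -3.8754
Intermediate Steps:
-42053/(-6680 + 18776) + 1798/(-4509) = -42053/12096 + 1798*(-1/4509) = -42053*1/12096 - 1798/4509 = -42053/12096 - 1798/4509 = -7828355/2020032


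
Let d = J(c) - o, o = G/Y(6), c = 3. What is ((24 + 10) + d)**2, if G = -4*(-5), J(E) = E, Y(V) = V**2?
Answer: 107584/81 ≈ 1328.2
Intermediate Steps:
G = 20
o = 5/9 (o = 20/(6**2) = 20/36 = 20*(1/36) = 5/9 ≈ 0.55556)
d = 22/9 (d = 3 - 1*5/9 = 3 - 5/9 = 22/9 ≈ 2.4444)
((24 + 10) + d)**2 = ((24 + 10) + 22/9)**2 = (34 + 22/9)**2 = (328/9)**2 = 107584/81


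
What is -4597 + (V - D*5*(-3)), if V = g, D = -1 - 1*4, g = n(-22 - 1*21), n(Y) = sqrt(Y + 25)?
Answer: -4672 + 3*I*sqrt(2) ≈ -4672.0 + 4.2426*I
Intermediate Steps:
n(Y) = sqrt(25 + Y)
g = 3*I*sqrt(2) (g = sqrt(25 + (-22 - 1*21)) = sqrt(25 + (-22 - 21)) = sqrt(25 - 43) = sqrt(-18) = 3*I*sqrt(2) ≈ 4.2426*I)
D = -5 (D = -1 - 4 = -5)
V = 3*I*sqrt(2) ≈ 4.2426*I
-4597 + (V - D*5*(-3)) = -4597 + (3*I*sqrt(2) - (-5*5)*(-3)) = -4597 + (3*I*sqrt(2) - (-25)*(-3)) = -4597 + (3*I*sqrt(2) - 1*75) = -4597 + (3*I*sqrt(2) - 75) = -4597 + (-75 + 3*I*sqrt(2)) = -4672 + 3*I*sqrt(2)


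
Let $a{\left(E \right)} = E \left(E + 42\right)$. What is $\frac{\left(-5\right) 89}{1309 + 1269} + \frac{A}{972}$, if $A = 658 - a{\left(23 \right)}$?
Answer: $- \frac{47969}{46404} \approx -1.0337$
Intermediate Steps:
$a{\left(E \right)} = E \left(42 + E\right)$
$A = -837$ ($A = 658 - 23 \left(42 + 23\right) = 658 - 23 \cdot 65 = 658 - 1495 = -837$)
$\frac{\left(-5\right) 89}{1309 + 1269} + \frac{A}{972} = \frac{\left(-5\right) 89}{1309 + 1269} - \frac{837}{972} = - \frac{445}{2578} - \frac{31}{36} = - \frac{47969}{46404}$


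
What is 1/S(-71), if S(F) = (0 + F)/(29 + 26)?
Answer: -55/71 ≈ -0.77465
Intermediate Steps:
S(F) = F/55
1/S(-71) = 1/((1/55)*(-71)) = 1/(-71/55) = -55/71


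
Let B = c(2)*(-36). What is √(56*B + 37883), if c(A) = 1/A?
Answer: 25*√59 ≈ 192.03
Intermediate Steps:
B = -18 (B = -36/2 = (½)*(-36) = -18)
√(56*B + 37883) = √(56*(-18) + 37883) = √(-1008 + 37883) = √36875 = 25*√59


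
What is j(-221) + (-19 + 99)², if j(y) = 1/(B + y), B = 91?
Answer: 831999/130 ≈ 6400.0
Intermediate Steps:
j(y) = 1/(91 + y)
j(-221) + (-19 + 99)² = 1/(91 - 221) + (-19 + 99)² = 1/(-130) + 80² = -1/130 + 6400 = 831999/130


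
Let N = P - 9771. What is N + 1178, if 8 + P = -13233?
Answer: -21834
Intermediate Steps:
P = -13241 (P = -8 - 13233 = -13241)
N = -23012 (N = -13241 - 9771 = -23012)
N + 1178 = -23012 + 1178 = -21834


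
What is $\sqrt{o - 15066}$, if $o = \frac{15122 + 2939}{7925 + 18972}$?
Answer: $\frac{i \sqrt{10898990956477}}{26897} \approx 122.74 i$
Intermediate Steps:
$o = \frac{18061}{26897} \approx 0.67149$
$\sqrt{o - 15066} = \sqrt{\frac{18061}{26897} - 15066} = \sqrt{- \frac{405212141}{26897}} = \frac{i \sqrt{10898990956477}}{26897}$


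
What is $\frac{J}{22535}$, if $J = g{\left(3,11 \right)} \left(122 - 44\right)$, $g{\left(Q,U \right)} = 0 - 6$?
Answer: $- \frac{468}{22535} \approx -0.020768$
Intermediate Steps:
$g{\left(Q,U \right)} = -6$
$J = -468$ ($J = - 6 \left(122 - 44\right) = \left(-6\right) 78 = -468$)
$\frac{J}{22535} = - \frac{468}{22535}$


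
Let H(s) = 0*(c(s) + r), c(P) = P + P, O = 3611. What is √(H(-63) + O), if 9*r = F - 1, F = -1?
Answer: √3611 ≈ 60.092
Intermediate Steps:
r = -2/9 (r = (-1 - 1)/9 = (⅑)*(-2) = -2/9 ≈ -0.22222)
c(P) = 2*P
H(s) = 0 (H(s) = 0*(2*s - 2/9) = 0*(-2/9 + 2*s) = 0)
√(H(-63) + O) = √(0 + 3611) = √3611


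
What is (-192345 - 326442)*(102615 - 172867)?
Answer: 36445824324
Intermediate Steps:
(-192345 - 326442)*(102615 - 172867) = -518787*(-70252) = 36445824324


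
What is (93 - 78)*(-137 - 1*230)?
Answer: -5505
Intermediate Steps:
(93 - 78)*(-137 - 1*230) = 15*(-137 - 230) = 15*(-367) = -5505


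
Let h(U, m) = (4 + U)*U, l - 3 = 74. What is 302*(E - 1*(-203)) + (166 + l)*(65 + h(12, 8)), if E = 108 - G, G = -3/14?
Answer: 1095064/7 ≈ 1.5644e+5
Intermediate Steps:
G = -3/14 (G = -3*1/14 = -3/14 ≈ -0.21429)
l = 77 (l = 3 + 74 = 77)
E = 1515/14 (E = 108 - 1*(-3/14) = 108 + 3/14 = 1515/14 ≈ 108.21)
h(U, m) = U*(4 + U)
302*(E - 1*(-203)) + (166 + l)*(65 + h(12, 8)) = 302*(1515/14 - 1*(-203)) + (166 + 77)*(65 + 12*(4 + 12)) = 302*(1515/14 + 203) + 243*(65 + 12*16) = 302*(4357/14) + 243*(65 + 192) = 657907/7 + 243*257 = 657907/7 + 62451 = 1095064/7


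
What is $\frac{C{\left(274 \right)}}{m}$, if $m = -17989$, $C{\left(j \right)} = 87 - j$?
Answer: $\frac{187}{17989} \approx 0.010395$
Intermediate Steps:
$\frac{C{\left(274 \right)}}{m} = \frac{87 - 274}{-17989} = \left(87 - 274\right) \left(- \frac{1}{17989}\right) = \left(-187\right) \left(- \frac{1}{17989}\right) = \frac{187}{17989}$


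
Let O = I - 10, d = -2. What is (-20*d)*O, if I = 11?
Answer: 40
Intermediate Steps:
O = 1 (O = 11 - 10 = 1)
(-20*d)*O = -20*(-2)*1 = 40*1 = 40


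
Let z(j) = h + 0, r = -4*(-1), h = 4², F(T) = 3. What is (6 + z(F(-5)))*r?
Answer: 88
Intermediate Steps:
h = 16
r = 4
z(j) = 16 (z(j) = 16 + 0 = 16)
(6 + z(F(-5)))*r = (6 + 16)*4 = 22*4 = 88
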